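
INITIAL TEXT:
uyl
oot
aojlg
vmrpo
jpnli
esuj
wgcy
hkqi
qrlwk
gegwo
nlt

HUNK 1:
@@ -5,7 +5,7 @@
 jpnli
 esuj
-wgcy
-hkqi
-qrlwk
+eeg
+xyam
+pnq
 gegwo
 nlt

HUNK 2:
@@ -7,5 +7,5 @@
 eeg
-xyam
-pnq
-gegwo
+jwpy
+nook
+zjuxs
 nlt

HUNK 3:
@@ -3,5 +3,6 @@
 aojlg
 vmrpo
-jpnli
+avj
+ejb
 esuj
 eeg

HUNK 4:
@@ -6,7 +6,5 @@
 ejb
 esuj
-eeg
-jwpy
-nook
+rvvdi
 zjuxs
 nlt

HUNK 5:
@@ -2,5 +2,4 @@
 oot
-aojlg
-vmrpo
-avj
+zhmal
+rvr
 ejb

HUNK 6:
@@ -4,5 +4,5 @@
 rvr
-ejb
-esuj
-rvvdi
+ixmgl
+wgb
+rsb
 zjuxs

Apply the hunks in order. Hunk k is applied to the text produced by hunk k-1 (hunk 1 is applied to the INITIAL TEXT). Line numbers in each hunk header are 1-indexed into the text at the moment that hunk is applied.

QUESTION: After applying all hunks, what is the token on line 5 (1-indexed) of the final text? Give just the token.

Hunk 1: at line 5 remove [wgcy,hkqi,qrlwk] add [eeg,xyam,pnq] -> 11 lines: uyl oot aojlg vmrpo jpnli esuj eeg xyam pnq gegwo nlt
Hunk 2: at line 7 remove [xyam,pnq,gegwo] add [jwpy,nook,zjuxs] -> 11 lines: uyl oot aojlg vmrpo jpnli esuj eeg jwpy nook zjuxs nlt
Hunk 3: at line 3 remove [jpnli] add [avj,ejb] -> 12 lines: uyl oot aojlg vmrpo avj ejb esuj eeg jwpy nook zjuxs nlt
Hunk 4: at line 6 remove [eeg,jwpy,nook] add [rvvdi] -> 10 lines: uyl oot aojlg vmrpo avj ejb esuj rvvdi zjuxs nlt
Hunk 5: at line 2 remove [aojlg,vmrpo,avj] add [zhmal,rvr] -> 9 lines: uyl oot zhmal rvr ejb esuj rvvdi zjuxs nlt
Hunk 6: at line 4 remove [ejb,esuj,rvvdi] add [ixmgl,wgb,rsb] -> 9 lines: uyl oot zhmal rvr ixmgl wgb rsb zjuxs nlt
Final line 5: ixmgl

Answer: ixmgl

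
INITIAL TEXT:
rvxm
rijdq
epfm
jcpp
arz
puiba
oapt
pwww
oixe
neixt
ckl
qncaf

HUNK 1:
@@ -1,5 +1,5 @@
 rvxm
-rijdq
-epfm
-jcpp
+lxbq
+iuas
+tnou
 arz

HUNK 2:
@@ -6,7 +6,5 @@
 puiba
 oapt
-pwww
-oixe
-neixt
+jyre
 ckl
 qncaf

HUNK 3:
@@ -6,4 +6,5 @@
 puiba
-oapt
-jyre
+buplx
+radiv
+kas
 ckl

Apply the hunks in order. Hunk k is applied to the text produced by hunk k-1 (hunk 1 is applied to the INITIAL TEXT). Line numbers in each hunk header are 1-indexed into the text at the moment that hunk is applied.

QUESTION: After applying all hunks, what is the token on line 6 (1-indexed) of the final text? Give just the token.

Answer: puiba

Derivation:
Hunk 1: at line 1 remove [rijdq,epfm,jcpp] add [lxbq,iuas,tnou] -> 12 lines: rvxm lxbq iuas tnou arz puiba oapt pwww oixe neixt ckl qncaf
Hunk 2: at line 6 remove [pwww,oixe,neixt] add [jyre] -> 10 lines: rvxm lxbq iuas tnou arz puiba oapt jyre ckl qncaf
Hunk 3: at line 6 remove [oapt,jyre] add [buplx,radiv,kas] -> 11 lines: rvxm lxbq iuas tnou arz puiba buplx radiv kas ckl qncaf
Final line 6: puiba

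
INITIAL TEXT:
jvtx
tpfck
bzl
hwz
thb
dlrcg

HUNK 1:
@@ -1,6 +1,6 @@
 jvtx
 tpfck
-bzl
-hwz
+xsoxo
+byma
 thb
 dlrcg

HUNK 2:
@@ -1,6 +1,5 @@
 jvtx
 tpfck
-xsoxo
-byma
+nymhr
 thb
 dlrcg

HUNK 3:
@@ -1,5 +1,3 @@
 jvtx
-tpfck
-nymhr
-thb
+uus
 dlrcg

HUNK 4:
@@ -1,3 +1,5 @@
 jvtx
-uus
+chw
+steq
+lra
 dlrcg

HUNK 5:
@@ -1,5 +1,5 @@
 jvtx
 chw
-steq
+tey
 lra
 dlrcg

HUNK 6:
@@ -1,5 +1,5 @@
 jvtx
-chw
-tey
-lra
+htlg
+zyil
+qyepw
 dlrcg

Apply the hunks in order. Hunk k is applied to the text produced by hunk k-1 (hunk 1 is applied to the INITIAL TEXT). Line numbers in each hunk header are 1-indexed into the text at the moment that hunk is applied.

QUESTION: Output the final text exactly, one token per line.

Answer: jvtx
htlg
zyil
qyepw
dlrcg

Derivation:
Hunk 1: at line 1 remove [bzl,hwz] add [xsoxo,byma] -> 6 lines: jvtx tpfck xsoxo byma thb dlrcg
Hunk 2: at line 1 remove [xsoxo,byma] add [nymhr] -> 5 lines: jvtx tpfck nymhr thb dlrcg
Hunk 3: at line 1 remove [tpfck,nymhr,thb] add [uus] -> 3 lines: jvtx uus dlrcg
Hunk 4: at line 1 remove [uus] add [chw,steq,lra] -> 5 lines: jvtx chw steq lra dlrcg
Hunk 5: at line 1 remove [steq] add [tey] -> 5 lines: jvtx chw tey lra dlrcg
Hunk 6: at line 1 remove [chw,tey,lra] add [htlg,zyil,qyepw] -> 5 lines: jvtx htlg zyil qyepw dlrcg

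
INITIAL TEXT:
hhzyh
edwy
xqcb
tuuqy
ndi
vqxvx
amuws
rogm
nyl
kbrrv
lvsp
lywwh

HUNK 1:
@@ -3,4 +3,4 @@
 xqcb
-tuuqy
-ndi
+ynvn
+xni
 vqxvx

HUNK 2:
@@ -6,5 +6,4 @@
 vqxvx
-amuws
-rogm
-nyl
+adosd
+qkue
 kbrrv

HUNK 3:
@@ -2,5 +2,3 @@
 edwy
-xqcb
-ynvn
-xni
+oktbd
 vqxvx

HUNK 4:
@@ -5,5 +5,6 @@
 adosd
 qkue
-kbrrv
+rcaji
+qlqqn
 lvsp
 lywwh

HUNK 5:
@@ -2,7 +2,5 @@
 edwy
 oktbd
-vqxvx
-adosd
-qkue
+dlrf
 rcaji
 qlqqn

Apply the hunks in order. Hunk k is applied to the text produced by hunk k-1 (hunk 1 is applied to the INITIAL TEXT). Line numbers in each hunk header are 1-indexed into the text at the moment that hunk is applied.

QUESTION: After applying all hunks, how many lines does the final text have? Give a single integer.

Answer: 8

Derivation:
Hunk 1: at line 3 remove [tuuqy,ndi] add [ynvn,xni] -> 12 lines: hhzyh edwy xqcb ynvn xni vqxvx amuws rogm nyl kbrrv lvsp lywwh
Hunk 2: at line 6 remove [amuws,rogm,nyl] add [adosd,qkue] -> 11 lines: hhzyh edwy xqcb ynvn xni vqxvx adosd qkue kbrrv lvsp lywwh
Hunk 3: at line 2 remove [xqcb,ynvn,xni] add [oktbd] -> 9 lines: hhzyh edwy oktbd vqxvx adosd qkue kbrrv lvsp lywwh
Hunk 4: at line 5 remove [kbrrv] add [rcaji,qlqqn] -> 10 lines: hhzyh edwy oktbd vqxvx adosd qkue rcaji qlqqn lvsp lywwh
Hunk 5: at line 2 remove [vqxvx,adosd,qkue] add [dlrf] -> 8 lines: hhzyh edwy oktbd dlrf rcaji qlqqn lvsp lywwh
Final line count: 8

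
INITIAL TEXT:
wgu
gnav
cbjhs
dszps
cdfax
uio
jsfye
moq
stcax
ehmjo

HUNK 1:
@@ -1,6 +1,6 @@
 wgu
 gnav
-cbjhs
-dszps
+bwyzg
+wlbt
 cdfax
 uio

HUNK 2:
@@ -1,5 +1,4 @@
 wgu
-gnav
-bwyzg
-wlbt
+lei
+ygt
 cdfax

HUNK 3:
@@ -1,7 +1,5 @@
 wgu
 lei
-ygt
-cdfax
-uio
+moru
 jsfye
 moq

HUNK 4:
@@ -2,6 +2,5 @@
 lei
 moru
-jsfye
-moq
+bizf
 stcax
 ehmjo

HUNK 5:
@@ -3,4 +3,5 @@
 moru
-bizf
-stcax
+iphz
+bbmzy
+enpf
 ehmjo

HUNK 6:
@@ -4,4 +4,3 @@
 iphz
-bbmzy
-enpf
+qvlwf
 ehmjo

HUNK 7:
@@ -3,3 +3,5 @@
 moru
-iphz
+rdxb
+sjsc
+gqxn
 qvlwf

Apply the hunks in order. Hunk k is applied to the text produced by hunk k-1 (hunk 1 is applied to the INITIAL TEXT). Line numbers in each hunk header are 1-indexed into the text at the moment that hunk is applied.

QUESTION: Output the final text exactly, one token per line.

Hunk 1: at line 1 remove [cbjhs,dszps] add [bwyzg,wlbt] -> 10 lines: wgu gnav bwyzg wlbt cdfax uio jsfye moq stcax ehmjo
Hunk 2: at line 1 remove [gnav,bwyzg,wlbt] add [lei,ygt] -> 9 lines: wgu lei ygt cdfax uio jsfye moq stcax ehmjo
Hunk 3: at line 1 remove [ygt,cdfax,uio] add [moru] -> 7 lines: wgu lei moru jsfye moq stcax ehmjo
Hunk 4: at line 2 remove [jsfye,moq] add [bizf] -> 6 lines: wgu lei moru bizf stcax ehmjo
Hunk 5: at line 3 remove [bizf,stcax] add [iphz,bbmzy,enpf] -> 7 lines: wgu lei moru iphz bbmzy enpf ehmjo
Hunk 6: at line 4 remove [bbmzy,enpf] add [qvlwf] -> 6 lines: wgu lei moru iphz qvlwf ehmjo
Hunk 7: at line 3 remove [iphz] add [rdxb,sjsc,gqxn] -> 8 lines: wgu lei moru rdxb sjsc gqxn qvlwf ehmjo

Answer: wgu
lei
moru
rdxb
sjsc
gqxn
qvlwf
ehmjo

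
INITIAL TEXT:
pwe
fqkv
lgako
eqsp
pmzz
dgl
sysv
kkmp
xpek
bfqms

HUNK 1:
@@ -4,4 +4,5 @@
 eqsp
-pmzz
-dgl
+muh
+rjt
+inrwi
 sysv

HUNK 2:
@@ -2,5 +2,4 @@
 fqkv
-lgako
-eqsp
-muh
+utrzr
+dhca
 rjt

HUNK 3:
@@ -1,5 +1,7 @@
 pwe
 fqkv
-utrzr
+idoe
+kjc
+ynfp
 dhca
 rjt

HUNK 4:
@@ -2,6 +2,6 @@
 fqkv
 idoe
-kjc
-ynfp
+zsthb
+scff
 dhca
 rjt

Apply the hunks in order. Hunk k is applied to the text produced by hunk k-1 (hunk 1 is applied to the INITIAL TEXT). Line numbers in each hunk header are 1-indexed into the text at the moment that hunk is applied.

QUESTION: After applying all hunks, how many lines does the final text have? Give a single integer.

Answer: 12

Derivation:
Hunk 1: at line 4 remove [pmzz,dgl] add [muh,rjt,inrwi] -> 11 lines: pwe fqkv lgako eqsp muh rjt inrwi sysv kkmp xpek bfqms
Hunk 2: at line 2 remove [lgako,eqsp,muh] add [utrzr,dhca] -> 10 lines: pwe fqkv utrzr dhca rjt inrwi sysv kkmp xpek bfqms
Hunk 3: at line 1 remove [utrzr] add [idoe,kjc,ynfp] -> 12 lines: pwe fqkv idoe kjc ynfp dhca rjt inrwi sysv kkmp xpek bfqms
Hunk 4: at line 2 remove [kjc,ynfp] add [zsthb,scff] -> 12 lines: pwe fqkv idoe zsthb scff dhca rjt inrwi sysv kkmp xpek bfqms
Final line count: 12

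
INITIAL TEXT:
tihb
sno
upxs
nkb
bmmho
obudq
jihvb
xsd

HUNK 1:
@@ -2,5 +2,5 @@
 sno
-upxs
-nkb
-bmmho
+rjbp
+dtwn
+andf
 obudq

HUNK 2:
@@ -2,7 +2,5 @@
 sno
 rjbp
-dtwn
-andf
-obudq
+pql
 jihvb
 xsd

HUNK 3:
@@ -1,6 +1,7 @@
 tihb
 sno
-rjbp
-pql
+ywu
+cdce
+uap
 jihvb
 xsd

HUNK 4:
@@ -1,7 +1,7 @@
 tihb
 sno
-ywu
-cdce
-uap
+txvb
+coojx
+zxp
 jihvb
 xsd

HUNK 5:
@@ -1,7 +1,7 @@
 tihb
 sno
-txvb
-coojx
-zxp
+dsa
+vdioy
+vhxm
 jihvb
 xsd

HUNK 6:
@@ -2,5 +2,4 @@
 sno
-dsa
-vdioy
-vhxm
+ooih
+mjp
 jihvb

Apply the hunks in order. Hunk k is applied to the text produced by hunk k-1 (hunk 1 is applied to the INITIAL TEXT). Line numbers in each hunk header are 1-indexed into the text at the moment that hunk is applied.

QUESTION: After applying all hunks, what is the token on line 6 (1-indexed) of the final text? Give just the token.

Hunk 1: at line 2 remove [upxs,nkb,bmmho] add [rjbp,dtwn,andf] -> 8 lines: tihb sno rjbp dtwn andf obudq jihvb xsd
Hunk 2: at line 2 remove [dtwn,andf,obudq] add [pql] -> 6 lines: tihb sno rjbp pql jihvb xsd
Hunk 3: at line 1 remove [rjbp,pql] add [ywu,cdce,uap] -> 7 lines: tihb sno ywu cdce uap jihvb xsd
Hunk 4: at line 1 remove [ywu,cdce,uap] add [txvb,coojx,zxp] -> 7 lines: tihb sno txvb coojx zxp jihvb xsd
Hunk 5: at line 1 remove [txvb,coojx,zxp] add [dsa,vdioy,vhxm] -> 7 lines: tihb sno dsa vdioy vhxm jihvb xsd
Hunk 6: at line 2 remove [dsa,vdioy,vhxm] add [ooih,mjp] -> 6 lines: tihb sno ooih mjp jihvb xsd
Final line 6: xsd

Answer: xsd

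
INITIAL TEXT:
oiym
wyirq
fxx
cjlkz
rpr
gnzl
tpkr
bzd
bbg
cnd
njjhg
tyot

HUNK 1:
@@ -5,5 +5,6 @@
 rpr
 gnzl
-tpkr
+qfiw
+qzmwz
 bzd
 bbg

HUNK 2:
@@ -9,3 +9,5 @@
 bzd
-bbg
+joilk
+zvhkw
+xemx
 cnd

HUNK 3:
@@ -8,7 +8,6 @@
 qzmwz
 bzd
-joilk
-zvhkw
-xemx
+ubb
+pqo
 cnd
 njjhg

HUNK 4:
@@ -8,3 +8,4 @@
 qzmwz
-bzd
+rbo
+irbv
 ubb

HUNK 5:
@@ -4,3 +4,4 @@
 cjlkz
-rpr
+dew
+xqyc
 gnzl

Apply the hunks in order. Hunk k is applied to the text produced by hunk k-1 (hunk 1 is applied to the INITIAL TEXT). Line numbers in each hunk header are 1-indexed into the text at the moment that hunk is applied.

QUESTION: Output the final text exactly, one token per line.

Answer: oiym
wyirq
fxx
cjlkz
dew
xqyc
gnzl
qfiw
qzmwz
rbo
irbv
ubb
pqo
cnd
njjhg
tyot

Derivation:
Hunk 1: at line 5 remove [tpkr] add [qfiw,qzmwz] -> 13 lines: oiym wyirq fxx cjlkz rpr gnzl qfiw qzmwz bzd bbg cnd njjhg tyot
Hunk 2: at line 9 remove [bbg] add [joilk,zvhkw,xemx] -> 15 lines: oiym wyirq fxx cjlkz rpr gnzl qfiw qzmwz bzd joilk zvhkw xemx cnd njjhg tyot
Hunk 3: at line 8 remove [joilk,zvhkw,xemx] add [ubb,pqo] -> 14 lines: oiym wyirq fxx cjlkz rpr gnzl qfiw qzmwz bzd ubb pqo cnd njjhg tyot
Hunk 4: at line 8 remove [bzd] add [rbo,irbv] -> 15 lines: oiym wyirq fxx cjlkz rpr gnzl qfiw qzmwz rbo irbv ubb pqo cnd njjhg tyot
Hunk 5: at line 4 remove [rpr] add [dew,xqyc] -> 16 lines: oiym wyirq fxx cjlkz dew xqyc gnzl qfiw qzmwz rbo irbv ubb pqo cnd njjhg tyot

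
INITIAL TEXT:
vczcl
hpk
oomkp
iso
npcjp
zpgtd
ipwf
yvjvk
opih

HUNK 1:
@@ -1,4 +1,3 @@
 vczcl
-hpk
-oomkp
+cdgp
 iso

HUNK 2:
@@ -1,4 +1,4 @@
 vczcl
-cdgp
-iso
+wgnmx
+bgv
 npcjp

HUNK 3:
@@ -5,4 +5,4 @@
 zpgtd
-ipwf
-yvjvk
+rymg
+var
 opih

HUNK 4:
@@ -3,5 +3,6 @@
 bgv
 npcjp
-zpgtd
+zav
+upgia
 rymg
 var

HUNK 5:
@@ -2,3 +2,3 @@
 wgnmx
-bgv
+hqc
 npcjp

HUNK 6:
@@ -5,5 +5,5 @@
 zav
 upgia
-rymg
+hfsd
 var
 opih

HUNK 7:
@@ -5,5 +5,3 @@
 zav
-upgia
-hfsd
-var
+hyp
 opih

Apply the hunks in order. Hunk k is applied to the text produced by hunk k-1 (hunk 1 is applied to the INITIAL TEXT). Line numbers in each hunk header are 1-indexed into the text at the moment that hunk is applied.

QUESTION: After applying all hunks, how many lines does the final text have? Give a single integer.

Hunk 1: at line 1 remove [hpk,oomkp] add [cdgp] -> 8 lines: vczcl cdgp iso npcjp zpgtd ipwf yvjvk opih
Hunk 2: at line 1 remove [cdgp,iso] add [wgnmx,bgv] -> 8 lines: vczcl wgnmx bgv npcjp zpgtd ipwf yvjvk opih
Hunk 3: at line 5 remove [ipwf,yvjvk] add [rymg,var] -> 8 lines: vczcl wgnmx bgv npcjp zpgtd rymg var opih
Hunk 4: at line 3 remove [zpgtd] add [zav,upgia] -> 9 lines: vczcl wgnmx bgv npcjp zav upgia rymg var opih
Hunk 5: at line 2 remove [bgv] add [hqc] -> 9 lines: vczcl wgnmx hqc npcjp zav upgia rymg var opih
Hunk 6: at line 5 remove [rymg] add [hfsd] -> 9 lines: vczcl wgnmx hqc npcjp zav upgia hfsd var opih
Hunk 7: at line 5 remove [upgia,hfsd,var] add [hyp] -> 7 lines: vczcl wgnmx hqc npcjp zav hyp opih
Final line count: 7

Answer: 7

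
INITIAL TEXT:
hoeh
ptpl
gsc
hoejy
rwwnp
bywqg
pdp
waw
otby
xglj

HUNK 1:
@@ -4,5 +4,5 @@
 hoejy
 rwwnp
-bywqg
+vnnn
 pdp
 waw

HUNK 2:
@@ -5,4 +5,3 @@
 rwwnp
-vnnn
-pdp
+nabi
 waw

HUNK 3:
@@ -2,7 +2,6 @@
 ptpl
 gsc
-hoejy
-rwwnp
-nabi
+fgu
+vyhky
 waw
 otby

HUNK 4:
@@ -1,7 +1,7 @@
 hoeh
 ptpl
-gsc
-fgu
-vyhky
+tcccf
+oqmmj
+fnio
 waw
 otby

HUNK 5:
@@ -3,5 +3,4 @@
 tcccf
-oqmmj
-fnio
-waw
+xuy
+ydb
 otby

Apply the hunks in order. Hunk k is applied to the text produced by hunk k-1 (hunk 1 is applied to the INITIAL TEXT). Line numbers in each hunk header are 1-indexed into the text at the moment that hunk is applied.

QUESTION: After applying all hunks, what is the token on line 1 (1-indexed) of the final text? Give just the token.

Answer: hoeh

Derivation:
Hunk 1: at line 4 remove [bywqg] add [vnnn] -> 10 lines: hoeh ptpl gsc hoejy rwwnp vnnn pdp waw otby xglj
Hunk 2: at line 5 remove [vnnn,pdp] add [nabi] -> 9 lines: hoeh ptpl gsc hoejy rwwnp nabi waw otby xglj
Hunk 3: at line 2 remove [hoejy,rwwnp,nabi] add [fgu,vyhky] -> 8 lines: hoeh ptpl gsc fgu vyhky waw otby xglj
Hunk 4: at line 1 remove [gsc,fgu,vyhky] add [tcccf,oqmmj,fnio] -> 8 lines: hoeh ptpl tcccf oqmmj fnio waw otby xglj
Hunk 5: at line 3 remove [oqmmj,fnio,waw] add [xuy,ydb] -> 7 lines: hoeh ptpl tcccf xuy ydb otby xglj
Final line 1: hoeh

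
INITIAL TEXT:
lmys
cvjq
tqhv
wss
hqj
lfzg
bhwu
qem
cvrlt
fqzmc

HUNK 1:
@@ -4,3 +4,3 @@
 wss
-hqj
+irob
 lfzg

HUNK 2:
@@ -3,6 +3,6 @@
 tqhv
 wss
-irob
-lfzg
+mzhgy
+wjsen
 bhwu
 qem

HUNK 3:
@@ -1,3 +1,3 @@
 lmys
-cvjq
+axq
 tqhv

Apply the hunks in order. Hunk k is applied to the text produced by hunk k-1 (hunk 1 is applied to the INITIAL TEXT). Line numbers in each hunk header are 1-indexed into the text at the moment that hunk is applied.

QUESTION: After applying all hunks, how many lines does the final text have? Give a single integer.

Answer: 10

Derivation:
Hunk 1: at line 4 remove [hqj] add [irob] -> 10 lines: lmys cvjq tqhv wss irob lfzg bhwu qem cvrlt fqzmc
Hunk 2: at line 3 remove [irob,lfzg] add [mzhgy,wjsen] -> 10 lines: lmys cvjq tqhv wss mzhgy wjsen bhwu qem cvrlt fqzmc
Hunk 3: at line 1 remove [cvjq] add [axq] -> 10 lines: lmys axq tqhv wss mzhgy wjsen bhwu qem cvrlt fqzmc
Final line count: 10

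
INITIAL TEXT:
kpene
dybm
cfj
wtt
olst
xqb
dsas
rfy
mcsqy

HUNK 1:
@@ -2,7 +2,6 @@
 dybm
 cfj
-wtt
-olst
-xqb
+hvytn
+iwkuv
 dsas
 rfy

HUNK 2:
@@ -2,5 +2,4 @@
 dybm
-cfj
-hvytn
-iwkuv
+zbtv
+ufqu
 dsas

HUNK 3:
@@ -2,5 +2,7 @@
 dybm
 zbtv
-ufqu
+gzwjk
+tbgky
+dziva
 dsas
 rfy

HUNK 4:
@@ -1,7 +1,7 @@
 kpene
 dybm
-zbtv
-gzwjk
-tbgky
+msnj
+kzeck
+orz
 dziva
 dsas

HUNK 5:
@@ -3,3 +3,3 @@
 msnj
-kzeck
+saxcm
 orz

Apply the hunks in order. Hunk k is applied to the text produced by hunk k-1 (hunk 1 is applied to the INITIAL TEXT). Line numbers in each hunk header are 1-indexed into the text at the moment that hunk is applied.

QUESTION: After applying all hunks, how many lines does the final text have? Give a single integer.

Hunk 1: at line 2 remove [wtt,olst,xqb] add [hvytn,iwkuv] -> 8 lines: kpene dybm cfj hvytn iwkuv dsas rfy mcsqy
Hunk 2: at line 2 remove [cfj,hvytn,iwkuv] add [zbtv,ufqu] -> 7 lines: kpene dybm zbtv ufqu dsas rfy mcsqy
Hunk 3: at line 2 remove [ufqu] add [gzwjk,tbgky,dziva] -> 9 lines: kpene dybm zbtv gzwjk tbgky dziva dsas rfy mcsqy
Hunk 4: at line 1 remove [zbtv,gzwjk,tbgky] add [msnj,kzeck,orz] -> 9 lines: kpene dybm msnj kzeck orz dziva dsas rfy mcsqy
Hunk 5: at line 3 remove [kzeck] add [saxcm] -> 9 lines: kpene dybm msnj saxcm orz dziva dsas rfy mcsqy
Final line count: 9

Answer: 9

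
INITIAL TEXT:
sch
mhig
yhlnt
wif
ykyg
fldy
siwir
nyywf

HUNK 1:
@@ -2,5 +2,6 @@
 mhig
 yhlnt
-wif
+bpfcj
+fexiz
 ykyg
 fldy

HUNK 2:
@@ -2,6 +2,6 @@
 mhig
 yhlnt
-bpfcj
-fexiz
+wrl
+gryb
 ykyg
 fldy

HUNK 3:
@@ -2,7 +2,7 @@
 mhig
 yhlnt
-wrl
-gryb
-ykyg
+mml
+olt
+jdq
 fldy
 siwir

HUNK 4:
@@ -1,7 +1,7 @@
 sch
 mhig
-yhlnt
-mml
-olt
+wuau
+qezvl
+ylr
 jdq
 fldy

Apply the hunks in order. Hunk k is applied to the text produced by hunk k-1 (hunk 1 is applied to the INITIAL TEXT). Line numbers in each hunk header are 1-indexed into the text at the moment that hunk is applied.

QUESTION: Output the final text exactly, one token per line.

Answer: sch
mhig
wuau
qezvl
ylr
jdq
fldy
siwir
nyywf

Derivation:
Hunk 1: at line 2 remove [wif] add [bpfcj,fexiz] -> 9 lines: sch mhig yhlnt bpfcj fexiz ykyg fldy siwir nyywf
Hunk 2: at line 2 remove [bpfcj,fexiz] add [wrl,gryb] -> 9 lines: sch mhig yhlnt wrl gryb ykyg fldy siwir nyywf
Hunk 3: at line 2 remove [wrl,gryb,ykyg] add [mml,olt,jdq] -> 9 lines: sch mhig yhlnt mml olt jdq fldy siwir nyywf
Hunk 4: at line 1 remove [yhlnt,mml,olt] add [wuau,qezvl,ylr] -> 9 lines: sch mhig wuau qezvl ylr jdq fldy siwir nyywf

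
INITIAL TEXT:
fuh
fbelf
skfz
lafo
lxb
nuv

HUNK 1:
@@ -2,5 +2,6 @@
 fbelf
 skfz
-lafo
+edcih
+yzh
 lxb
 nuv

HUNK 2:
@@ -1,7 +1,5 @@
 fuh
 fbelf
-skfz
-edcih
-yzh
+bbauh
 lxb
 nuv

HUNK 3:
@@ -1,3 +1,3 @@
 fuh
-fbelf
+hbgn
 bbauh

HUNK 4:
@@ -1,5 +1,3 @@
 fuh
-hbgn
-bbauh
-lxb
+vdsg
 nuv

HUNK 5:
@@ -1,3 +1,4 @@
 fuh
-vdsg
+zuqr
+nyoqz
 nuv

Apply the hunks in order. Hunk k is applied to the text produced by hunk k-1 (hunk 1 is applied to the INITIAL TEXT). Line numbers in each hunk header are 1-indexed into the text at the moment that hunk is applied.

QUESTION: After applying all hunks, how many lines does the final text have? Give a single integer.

Answer: 4

Derivation:
Hunk 1: at line 2 remove [lafo] add [edcih,yzh] -> 7 lines: fuh fbelf skfz edcih yzh lxb nuv
Hunk 2: at line 1 remove [skfz,edcih,yzh] add [bbauh] -> 5 lines: fuh fbelf bbauh lxb nuv
Hunk 3: at line 1 remove [fbelf] add [hbgn] -> 5 lines: fuh hbgn bbauh lxb nuv
Hunk 4: at line 1 remove [hbgn,bbauh,lxb] add [vdsg] -> 3 lines: fuh vdsg nuv
Hunk 5: at line 1 remove [vdsg] add [zuqr,nyoqz] -> 4 lines: fuh zuqr nyoqz nuv
Final line count: 4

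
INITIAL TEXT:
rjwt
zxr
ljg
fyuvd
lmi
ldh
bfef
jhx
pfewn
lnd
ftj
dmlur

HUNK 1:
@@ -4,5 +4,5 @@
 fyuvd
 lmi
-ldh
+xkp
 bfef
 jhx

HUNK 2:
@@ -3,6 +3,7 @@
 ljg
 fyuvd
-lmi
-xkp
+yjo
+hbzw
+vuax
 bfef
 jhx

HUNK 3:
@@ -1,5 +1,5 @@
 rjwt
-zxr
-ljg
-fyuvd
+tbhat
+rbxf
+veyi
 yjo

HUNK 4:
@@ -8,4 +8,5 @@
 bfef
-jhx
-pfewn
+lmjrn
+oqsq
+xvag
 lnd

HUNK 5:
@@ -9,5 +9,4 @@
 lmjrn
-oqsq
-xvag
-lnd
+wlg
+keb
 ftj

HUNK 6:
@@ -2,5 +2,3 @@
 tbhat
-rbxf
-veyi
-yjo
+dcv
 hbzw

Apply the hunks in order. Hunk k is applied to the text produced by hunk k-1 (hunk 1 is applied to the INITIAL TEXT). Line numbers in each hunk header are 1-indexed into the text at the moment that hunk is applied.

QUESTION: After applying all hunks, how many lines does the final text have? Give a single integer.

Hunk 1: at line 4 remove [ldh] add [xkp] -> 12 lines: rjwt zxr ljg fyuvd lmi xkp bfef jhx pfewn lnd ftj dmlur
Hunk 2: at line 3 remove [lmi,xkp] add [yjo,hbzw,vuax] -> 13 lines: rjwt zxr ljg fyuvd yjo hbzw vuax bfef jhx pfewn lnd ftj dmlur
Hunk 3: at line 1 remove [zxr,ljg,fyuvd] add [tbhat,rbxf,veyi] -> 13 lines: rjwt tbhat rbxf veyi yjo hbzw vuax bfef jhx pfewn lnd ftj dmlur
Hunk 4: at line 8 remove [jhx,pfewn] add [lmjrn,oqsq,xvag] -> 14 lines: rjwt tbhat rbxf veyi yjo hbzw vuax bfef lmjrn oqsq xvag lnd ftj dmlur
Hunk 5: at line 9 remove [oqsq,xvag,lnd] add [wlg,keb] -> 13 lines: rjwt tbhat rbxf veyi yjo hbzw vuax bfef lmjrn wlg keb ftj dmlur
Hunk 6: at line 2 remove [rbxf,veyi,yjo] add [dcv] -> 11 lines: rjwt tbhat dcv hbzw vuax bfef lmjrn wlg keb ftj dmlur
Final line count: 11

Answer: 11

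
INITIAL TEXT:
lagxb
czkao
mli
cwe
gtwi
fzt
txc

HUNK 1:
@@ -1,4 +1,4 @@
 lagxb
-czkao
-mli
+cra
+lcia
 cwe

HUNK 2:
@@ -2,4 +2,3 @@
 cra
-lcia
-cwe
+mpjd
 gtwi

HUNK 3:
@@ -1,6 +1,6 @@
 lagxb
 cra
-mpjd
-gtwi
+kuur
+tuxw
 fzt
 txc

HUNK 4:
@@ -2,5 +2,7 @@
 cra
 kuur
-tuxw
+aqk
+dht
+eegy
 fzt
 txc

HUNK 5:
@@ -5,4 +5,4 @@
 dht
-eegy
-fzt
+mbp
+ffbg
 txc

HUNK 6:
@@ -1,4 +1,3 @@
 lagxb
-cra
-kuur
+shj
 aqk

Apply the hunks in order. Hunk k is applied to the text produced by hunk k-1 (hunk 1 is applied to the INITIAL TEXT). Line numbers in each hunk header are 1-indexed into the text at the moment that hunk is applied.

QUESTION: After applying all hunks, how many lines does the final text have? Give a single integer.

Answer: 7

Derivation:
Hunk 1: at line 1 remove [czkao,mli] add [cra,lcia] -> 7 lines: lagxb cra lcia cwe gtwi fzt txc
Hunk 2: at line 2 remove [lcia,cwe] add [mpjd] -> 6 lines: lagxb cra mpjd gtwi fzt txc
Hunk 3: at line 1 remove [mpjd,gtwi] add [kuur,tuxw] -> 6 lines: lagxb cra kuur tuxw fzt txc
Hunk 4: at line 2 remove [tuxw] add [aqk,dht,eegy] -> 8 lines: lagxb cra kuur aqk dht eegy fzt txc
Hunk 5: at line 5 remove [eegy,fzt] add [mbp,ffbg] -> 8 lines: lagxb cra kuur aqk dht mbp ffbg txc
Hunk 6: at line 1 remove [cra,kuur] add [shj] -> 7 lines: lagxb shj aqk dht mbp ffbg txc
Final line count: 7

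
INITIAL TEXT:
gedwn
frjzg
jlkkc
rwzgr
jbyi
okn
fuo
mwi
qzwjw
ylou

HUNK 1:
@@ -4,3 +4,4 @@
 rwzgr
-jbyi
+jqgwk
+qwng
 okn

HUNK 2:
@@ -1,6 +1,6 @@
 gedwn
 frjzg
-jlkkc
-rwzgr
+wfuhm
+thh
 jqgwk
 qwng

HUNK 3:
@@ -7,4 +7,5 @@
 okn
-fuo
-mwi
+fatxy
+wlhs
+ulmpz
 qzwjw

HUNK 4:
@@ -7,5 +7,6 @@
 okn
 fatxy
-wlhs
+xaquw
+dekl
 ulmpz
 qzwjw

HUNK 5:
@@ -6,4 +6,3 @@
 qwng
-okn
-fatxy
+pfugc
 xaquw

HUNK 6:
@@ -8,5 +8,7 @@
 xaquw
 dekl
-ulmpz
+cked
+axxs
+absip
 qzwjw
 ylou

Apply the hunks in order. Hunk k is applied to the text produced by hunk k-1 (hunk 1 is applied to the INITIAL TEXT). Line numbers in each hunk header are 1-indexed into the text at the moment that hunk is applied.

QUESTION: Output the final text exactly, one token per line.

Answer: gedwn
frjzg
wfuhm
thh
jqgwk
qwng
pfugc
xaquw
dekl
cked
axxs
absip
qzwjw
ylou

Derivation:
Hunk 1: at line 4 remove [jbyi] add [jqgwk,qwng] -> 11 lines: gedwn frjzg jlkkc rwzgr jqgwk qwng okn fuo mwi qzwjw ylou
Hunk 2: at line 1 remove [jlkkc,rwzgr] add [wfuhm,thh] -> 11 lines: gedwn frjzg wfuhm thh jqgwk qwng okn fuo mwi qzwjw ylou
Hunk 3: at line 7 remove [fuo,mwi] add [fatxy,wlhs,ulmpz] -> 12 lines: gedwn frjzg wfuhm thh jqgwk qwng okn fatxy wlhs ulmpz qzwjw ylou
Hunk 4: at line 7 remove [wlhs] add [xaquw,dekl] -> 13 lines: gedwn frjzg wfuhm thh jqgwk qwng okn fatxy xaquw dekl ulmpz qzwjw ylou
Hunk 5: at line 6 remove [okn,fatxy] add [pfugc] -> 12 lines: gedwn frjzg wfuhm thh jqgwk qwng pfugc xaquw dekl ulmpz qzwjw ylou
Hunk 6: at line 8 remove [ulmpz] add [cked,axxs,absip] -> 14 lines: gedwn frjzg wfuhm thh jqgwk qwng pfugc xaquw dekl cked axxs absip qzwjw ylou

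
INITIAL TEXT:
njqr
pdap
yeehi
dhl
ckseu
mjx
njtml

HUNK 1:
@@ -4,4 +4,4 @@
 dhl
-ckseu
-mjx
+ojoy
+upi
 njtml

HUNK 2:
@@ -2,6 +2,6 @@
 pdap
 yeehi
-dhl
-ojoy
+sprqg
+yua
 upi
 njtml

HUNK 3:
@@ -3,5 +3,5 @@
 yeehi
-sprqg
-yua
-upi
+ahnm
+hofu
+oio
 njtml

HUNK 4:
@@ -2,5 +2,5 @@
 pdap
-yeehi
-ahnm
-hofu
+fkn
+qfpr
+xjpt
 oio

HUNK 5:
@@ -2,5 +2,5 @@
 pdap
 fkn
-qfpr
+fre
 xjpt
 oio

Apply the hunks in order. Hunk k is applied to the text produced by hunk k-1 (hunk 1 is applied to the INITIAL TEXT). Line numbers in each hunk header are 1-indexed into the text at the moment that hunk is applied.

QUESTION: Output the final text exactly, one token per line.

Answer: njqr
pdap
fkn
fre
xjpt
oio
njtml

Derivation:
Hunk 1: at line 4 remove [ckseu,mjx] add [ojoy,upi] -> 7 lines: njqr pdap yeehi dhl ojoy upi njtml
Hunk 2: at line 2 remove [dhl,ojoy] add [sprqg,yua] -> 7 lines: njqr pdap yeehi sprqg yua upi njtml
Hunk 3: at line 3 remove [sprqg,yua,upi] add [ahnm,hofu,oio] -> 7 lines: njqr pdap yeehi ahnm hofu oio njtml
Hunk 4: at line 2 remove [yeehi,ahnm,hofu] add [fkn,qfpr,xjpt] -> 7 lines: njqr pdap fkn qfpr xjpt oio njtml
Hunk 5: at line 2 remove [qfpr] add [fre] -> 7 lines: njqr pdap fkn fre xjpt oio njtml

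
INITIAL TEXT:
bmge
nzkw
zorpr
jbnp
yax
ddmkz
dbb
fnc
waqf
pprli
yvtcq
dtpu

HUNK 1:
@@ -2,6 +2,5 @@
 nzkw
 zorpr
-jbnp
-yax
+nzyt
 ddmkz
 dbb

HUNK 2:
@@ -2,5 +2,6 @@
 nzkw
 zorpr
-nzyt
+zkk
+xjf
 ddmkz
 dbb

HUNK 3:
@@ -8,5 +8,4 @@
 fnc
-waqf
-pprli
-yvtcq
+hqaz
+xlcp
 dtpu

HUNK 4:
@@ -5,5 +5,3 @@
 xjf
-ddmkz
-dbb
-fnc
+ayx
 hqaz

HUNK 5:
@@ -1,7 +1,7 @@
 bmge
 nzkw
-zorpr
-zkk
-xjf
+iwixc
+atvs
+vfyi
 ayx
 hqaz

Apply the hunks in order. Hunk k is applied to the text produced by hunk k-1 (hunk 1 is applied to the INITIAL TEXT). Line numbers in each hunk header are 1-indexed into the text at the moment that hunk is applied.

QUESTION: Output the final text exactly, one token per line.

Answer: bmge
nzkw
iwixc
atvs
vfyi
ayx
hqaz
xlcp
dtpu

Derivation:
Hunk 1: at line 2 remove [jbnp,yax] add [nzyt] -> 11 lines: bmge nzkw zorpr nzyt ddmkz dbb fnc waqf pprli yvtcq dtpu
Hunk 2: at line 2 remove [nzyt] add [zkk,xjf] -> 12 lines: bmge nzkw zorpr zkk xjf ddmkz dbb fnc waqf pprli yvtcq dtpu
Hunk 3: at line 8 remove [waqf,pprli,yvtcq] add [hqaz,xlcp] -> 11 lines: bmge nzkw zorpr zkk xjf ddmkz dbb fnc hqaz xlcp dtpu
Hunk 4: at line 5 remove [ddmkz,dbb,fnc] add [ayx] -> 9 lines: bmge nzkw zorpr zkk xjf ayx hqaz xlcp dtpu
Hunk 5: at line 1 remove [zorpr,zkk,xjf] add [iwixc,atvs,vfyi] -> 9 lines: bmge nzkw iwixc atvs vfyi ayx hqaz xlcp dtpu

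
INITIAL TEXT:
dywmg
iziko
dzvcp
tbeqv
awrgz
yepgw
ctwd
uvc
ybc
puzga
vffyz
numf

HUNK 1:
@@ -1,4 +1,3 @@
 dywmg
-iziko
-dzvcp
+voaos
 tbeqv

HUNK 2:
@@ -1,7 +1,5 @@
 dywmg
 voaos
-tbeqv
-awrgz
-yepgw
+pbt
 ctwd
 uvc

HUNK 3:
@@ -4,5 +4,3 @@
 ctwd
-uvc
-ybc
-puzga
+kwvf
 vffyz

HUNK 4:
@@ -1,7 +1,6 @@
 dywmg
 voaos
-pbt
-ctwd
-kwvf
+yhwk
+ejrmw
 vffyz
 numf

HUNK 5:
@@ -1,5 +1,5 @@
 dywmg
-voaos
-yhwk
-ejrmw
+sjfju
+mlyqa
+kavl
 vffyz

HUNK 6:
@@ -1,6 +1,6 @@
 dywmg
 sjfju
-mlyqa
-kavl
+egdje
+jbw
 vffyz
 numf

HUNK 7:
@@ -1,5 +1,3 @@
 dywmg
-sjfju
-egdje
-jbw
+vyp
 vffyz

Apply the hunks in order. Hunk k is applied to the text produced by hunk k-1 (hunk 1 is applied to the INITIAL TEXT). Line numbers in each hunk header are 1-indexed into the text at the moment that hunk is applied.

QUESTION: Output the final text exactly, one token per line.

Hunk 1: at line 1 remove [iziko,dzvcp] add [voaos] -> 11 lines: dywmg voaos tbeqv awrgz yepgw ctwd uvc ybc puzga vffyz numf
Hunk 2: at line 1 remove [tbeqv,awrgz,yepgw] add [pbt] -> 9 lines: dywmg voaos pbt ctwd uvc ybc puzga vffyz numf
Hunk 3: at line 4 remove [uvc,ybc,puzga] add [kwvf] -> 7 lines: dywmg voaos pbt ctwd kwvf vffyz numf
Hunk 4: at line 1 remove [pbt,ctwd,kwvf] add [yhwk,ejrmw] -> 6 lines: dywmg voaos yhwk ejrmw vffyz numf
Hunk 5: at line 1 remove [voaos,yhwk,ejrmw] add [sjfju,mlyqa,kavl] -> 6 lines: dywmg sjfju mlyqa kavl vffyz numf
Hunk 6: at line 1 remove [mlyqa,kavl] add [egdje,jbw] -> 6 lines: dywmg sjfju egdje jbw vffyz numf
Hunk 7: at line 1 remove [sjfju,egdje,jbw] add [vyp] -> 4 lines: dywmg vyp vffyz numf

Answer: dywmg
vyp
vffyz
numf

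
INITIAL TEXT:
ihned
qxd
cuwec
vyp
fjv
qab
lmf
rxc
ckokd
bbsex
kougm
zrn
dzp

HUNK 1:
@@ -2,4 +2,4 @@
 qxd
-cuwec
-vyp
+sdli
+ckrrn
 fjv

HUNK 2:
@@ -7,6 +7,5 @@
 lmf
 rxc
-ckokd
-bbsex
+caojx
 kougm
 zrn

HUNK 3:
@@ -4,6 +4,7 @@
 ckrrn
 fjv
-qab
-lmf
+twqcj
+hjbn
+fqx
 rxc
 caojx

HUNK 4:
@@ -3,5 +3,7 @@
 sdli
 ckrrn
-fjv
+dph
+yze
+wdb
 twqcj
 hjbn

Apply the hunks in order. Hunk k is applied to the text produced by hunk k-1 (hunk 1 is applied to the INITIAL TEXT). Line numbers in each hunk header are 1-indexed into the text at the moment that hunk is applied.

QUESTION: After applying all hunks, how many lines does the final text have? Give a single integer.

Hunk 1: at line 2 remove [cuwec,vyp] add [sdli,ckrrn] -> 13 lines: ihned qxd sdli ckrrn fjv qab lmf rxc ckokd bbsex kougm zrn dzp
Hunk 2: at line 7 remove [ckokd,bbsex] add [caojx] -> 12 lines: ihned qxd sdli ckrrn fjv qab lmf rxc caojx kougm zrn dzp
Hunk 3: at line 4 remove [qab,lmf] add [twqcj,hjbn,fqx] -> 13 lines: ihned qxd sdli ckrrn fjv twqcj hjbn fqx rxc caojx kougm zrn dzp
Hunk 4: at line 3 remove [fjv] add [dph,yze,wdb] -> 15 lines: ihned qxd sdli ckrrn dph yze wdb twqcj hjbn fqx rxc caojx kougm zrn dzp
Final line count: 15

Answer: 15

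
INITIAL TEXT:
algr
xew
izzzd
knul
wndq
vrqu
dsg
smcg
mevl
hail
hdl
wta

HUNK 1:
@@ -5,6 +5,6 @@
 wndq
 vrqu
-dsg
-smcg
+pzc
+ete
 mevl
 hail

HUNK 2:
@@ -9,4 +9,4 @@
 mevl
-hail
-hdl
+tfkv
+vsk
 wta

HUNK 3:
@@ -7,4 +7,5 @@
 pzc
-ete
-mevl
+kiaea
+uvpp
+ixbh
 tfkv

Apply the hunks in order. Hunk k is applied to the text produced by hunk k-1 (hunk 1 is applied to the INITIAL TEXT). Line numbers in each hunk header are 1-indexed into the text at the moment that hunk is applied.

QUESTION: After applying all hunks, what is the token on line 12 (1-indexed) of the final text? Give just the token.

Answer: vsk

Derivation:
Hunk 1: at line 5 remove [dsg,smcg] add [pzc,ete] -> 12 lines: algr xew izzzd knul wndq vrqu pzc ete mevl hail hdl wta
Hunk 2: at line 9 remove [hail,hdl] add [tfkv,vsk] -> 12 lines: algr xew izzzd knul wndq vrqu pzc ete mevl tfkv vsk wta
Hunk 3: at line 7 remove [ete,mevl] add [kiaea,uvpp,ixbh] -> 13 lines: algr xew izzzd knul wndq vrqu pzc kiaea uvpp ixbh tfkv vsk wta
Final line 12: vsk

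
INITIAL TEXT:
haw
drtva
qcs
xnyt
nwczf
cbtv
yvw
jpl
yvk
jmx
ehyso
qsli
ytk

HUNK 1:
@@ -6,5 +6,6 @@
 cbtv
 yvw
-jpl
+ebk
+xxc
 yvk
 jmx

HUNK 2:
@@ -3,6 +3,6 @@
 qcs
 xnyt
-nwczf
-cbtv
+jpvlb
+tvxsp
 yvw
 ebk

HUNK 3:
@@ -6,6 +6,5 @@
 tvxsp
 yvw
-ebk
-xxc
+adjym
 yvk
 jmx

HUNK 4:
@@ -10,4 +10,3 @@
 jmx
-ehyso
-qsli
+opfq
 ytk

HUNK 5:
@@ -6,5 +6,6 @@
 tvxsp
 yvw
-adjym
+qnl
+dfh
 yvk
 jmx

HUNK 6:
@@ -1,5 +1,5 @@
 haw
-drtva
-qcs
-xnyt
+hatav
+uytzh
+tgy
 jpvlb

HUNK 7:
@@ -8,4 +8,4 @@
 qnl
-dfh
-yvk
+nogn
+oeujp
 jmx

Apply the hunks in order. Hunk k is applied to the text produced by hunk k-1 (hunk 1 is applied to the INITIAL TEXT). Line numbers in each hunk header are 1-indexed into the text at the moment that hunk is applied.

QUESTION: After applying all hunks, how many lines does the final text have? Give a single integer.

Hunk 1: at line 6 remove [jpl] add [ebk,xxc] -> 14 lines: haw drtva qcs xnyt nwczf cbtv yvw ebk xxc yvk jmx ehyso qsli ytk
Hunk 2: at line 3 remove [nwczf,cbtv] add [jpvlb,tvxsp] -> 14 lines: haw drtva qcs xnyt jpvlb tvxsp yvw ebk xxc yvk jmx ehyso qsli ytk
Hunk 3: at line 6 remove [ebk,xxc] add [adjym] -> 13 lines: haw drtva qcs xnyt jpvlb tvxsp yvw adjym yvk jmx ehyso qsli ytk
Hunk 4: at line 10 remove [ehyso,qsli] add [opfq] -> 12 lines: haw drtva qcs xnyt jpvlb tvxsp yvw adjym yvk jmx opfq ytk
Hunk 5: at line 6 remove [adjym] add [qnl,dfh] -> 13 lines: haw drtva qcs xnyt jpvlb tvxsp yvw qnl dfh yvk jmx opfq ytk
Hunk 6: at line 1 remove [drtva,qcs,xnyt] add [hatav,uytzh,tgy] -> 13 lines: haw hatav uytzh tgy jpvlb tvxsp yvw qnl dfh yvk jmx opfq ytk
Hunk 7: at line 8 remove [dfh,yvk] add [nogn,oeujp] -> 13 lines: haw hatav uytzh tgy jpvlb tvxsp yvw qnl nogn oeujp jmx opfq ytk
Final line count: 13

Answer: 13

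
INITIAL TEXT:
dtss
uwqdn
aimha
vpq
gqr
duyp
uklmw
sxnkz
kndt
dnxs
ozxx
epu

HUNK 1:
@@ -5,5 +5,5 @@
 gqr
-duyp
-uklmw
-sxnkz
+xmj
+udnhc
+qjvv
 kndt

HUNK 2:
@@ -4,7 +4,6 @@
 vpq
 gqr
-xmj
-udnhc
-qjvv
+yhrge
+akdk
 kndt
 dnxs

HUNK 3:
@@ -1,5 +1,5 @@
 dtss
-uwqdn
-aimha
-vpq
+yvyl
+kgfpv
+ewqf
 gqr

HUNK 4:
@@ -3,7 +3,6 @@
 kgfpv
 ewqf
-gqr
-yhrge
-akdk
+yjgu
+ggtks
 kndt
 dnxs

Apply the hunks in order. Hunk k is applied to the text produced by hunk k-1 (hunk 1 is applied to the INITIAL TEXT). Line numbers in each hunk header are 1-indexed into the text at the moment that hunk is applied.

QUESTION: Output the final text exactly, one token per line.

Hunk 1: at line 5 remove [duyp,uklmw,sxnkz] add [xmj,udnhc,qjvv] -> 12 lines: dtss uwqdn aimha vpq gqr xmj udnhc qjvv kndt dnxs ozxx epu
Hunk 2: at line 4 remove [xmj,udnhc,qjvv] add [yhrge,akdk] -> 11 lines: dtss uwqdn aimha vpq gqr yhrge akdk kndt dnxs ozxx epu
Hunk 3: at line 1 remove [uwqdn,aimha,vpq] add [yvyl,kgfpv,ewqf] -> 11 lines: dtss yvyl kgfpv ewqf gqr yhrge akdk kndt dnxs ozxx epu
Hunk 4: at line 3 remove [gqr,yhrge,akdk] add [yjgu,ggtks] -> 10 lines: dtss yvyl kgfpv ewqf yjgu ggtks kndt dnxs ozxx epu

Answer: dtss
yvyl
kgfpv
ewqf
yjgu
ggtks
kndt
dnxs
ozxx
epu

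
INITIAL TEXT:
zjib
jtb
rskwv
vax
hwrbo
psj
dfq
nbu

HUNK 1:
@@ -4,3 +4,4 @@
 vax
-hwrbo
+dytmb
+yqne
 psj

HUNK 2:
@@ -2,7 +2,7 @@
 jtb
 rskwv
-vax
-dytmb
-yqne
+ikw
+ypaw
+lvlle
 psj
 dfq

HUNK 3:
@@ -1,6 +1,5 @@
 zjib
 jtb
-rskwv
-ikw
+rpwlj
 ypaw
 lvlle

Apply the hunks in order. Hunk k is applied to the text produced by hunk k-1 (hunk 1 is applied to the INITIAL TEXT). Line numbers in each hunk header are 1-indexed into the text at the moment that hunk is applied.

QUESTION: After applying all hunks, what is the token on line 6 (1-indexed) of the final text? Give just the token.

Hunk 1: at line 4 remove [hwrbo] add [dytmb,yqne] -> 9 lines: zjib jtb rskwv vax dytmb yqne psj dfq nbu
Hunk 2: at line 2 remove [vax,dytmb,yqne] add [ikw,ypaw,lvlle] -> 9 lines: zjib jtb rskwv ikw ypaw lvlle psj dfq nbu
Hunk 3: at line 1 remove [rskwv,ikw] add [rpwlj] -> 8 lines: zjib jtb rpwlj ypaw lvlle psj dfq nbu
Final line 6: psj

Answer: psj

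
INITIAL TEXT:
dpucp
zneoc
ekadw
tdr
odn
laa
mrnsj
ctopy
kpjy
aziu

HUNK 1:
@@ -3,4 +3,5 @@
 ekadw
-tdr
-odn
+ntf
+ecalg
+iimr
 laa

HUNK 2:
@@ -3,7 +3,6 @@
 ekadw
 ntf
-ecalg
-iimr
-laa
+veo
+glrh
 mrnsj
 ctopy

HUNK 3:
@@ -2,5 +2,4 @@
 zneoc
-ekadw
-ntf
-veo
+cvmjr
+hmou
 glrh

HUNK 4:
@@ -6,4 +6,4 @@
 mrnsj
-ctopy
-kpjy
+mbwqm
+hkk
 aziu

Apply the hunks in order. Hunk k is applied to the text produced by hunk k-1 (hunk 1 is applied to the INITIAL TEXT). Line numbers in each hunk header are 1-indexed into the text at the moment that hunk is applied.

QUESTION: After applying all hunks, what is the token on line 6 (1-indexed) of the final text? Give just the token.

Hunk 1: at line 3 remove [tdr,odn] add [ntf,ecalg,iimr] -> 11 lines: dpucp zneoc ekadw ntf ecalg iimr laa mrnsj ctopy kpjy aziu
Hunk 2: at line 3 remove [ecalg,iimr,laa] add [veo,glrh] -> 10 lines: dpucp zneoc ekadw ntf veo glrh mrnsj ctopy kpjy aziu
Hunk 3: at line 2 remove [ekadw,ntf,veo] add [cvmjr,hmou] -> 9 lines: dpucp zneoc cvmjr hmou glrh mrnsj ctopy kpjy aziu
Hunk 4: at line 6 remove [ctopy,kpjy] add [mbwqm,hkk] -> 9 lines: dpucp zneoc cvmjr hmou glrh mrnsj mbwqm hkk aziu
Final line 6: mrnsj

Answer: mrnsj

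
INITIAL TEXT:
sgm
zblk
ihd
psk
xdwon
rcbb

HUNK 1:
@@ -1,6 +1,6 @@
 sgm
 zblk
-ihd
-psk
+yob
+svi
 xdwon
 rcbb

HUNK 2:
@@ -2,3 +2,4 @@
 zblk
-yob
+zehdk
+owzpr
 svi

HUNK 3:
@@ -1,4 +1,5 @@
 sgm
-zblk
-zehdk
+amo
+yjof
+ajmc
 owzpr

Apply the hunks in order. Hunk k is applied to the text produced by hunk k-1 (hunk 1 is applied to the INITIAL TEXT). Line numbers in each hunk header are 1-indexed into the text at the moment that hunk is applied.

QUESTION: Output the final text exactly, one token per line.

Hunk 1: at line 1 remove [ihd,psk] add [yob,svi] -> 6 lines: sgm zblk yob svi xdwon rcbb
Hunk 2: at line 2 remove [yob] add [zehdk,owzpr] -> 7 lines: sgm zblk zehdk owzpr svi xdwon rcbb
Hunk 3: at line 1 remove [zblk,zehdk] add [amo,yjof,ajmc] -> 8 lines: sgm amo yjof ajmc owzpr svi xdwon rcbb

Answer: sgm
amo
yjof
ajmc
owzpr
svi
xdwon
rcbb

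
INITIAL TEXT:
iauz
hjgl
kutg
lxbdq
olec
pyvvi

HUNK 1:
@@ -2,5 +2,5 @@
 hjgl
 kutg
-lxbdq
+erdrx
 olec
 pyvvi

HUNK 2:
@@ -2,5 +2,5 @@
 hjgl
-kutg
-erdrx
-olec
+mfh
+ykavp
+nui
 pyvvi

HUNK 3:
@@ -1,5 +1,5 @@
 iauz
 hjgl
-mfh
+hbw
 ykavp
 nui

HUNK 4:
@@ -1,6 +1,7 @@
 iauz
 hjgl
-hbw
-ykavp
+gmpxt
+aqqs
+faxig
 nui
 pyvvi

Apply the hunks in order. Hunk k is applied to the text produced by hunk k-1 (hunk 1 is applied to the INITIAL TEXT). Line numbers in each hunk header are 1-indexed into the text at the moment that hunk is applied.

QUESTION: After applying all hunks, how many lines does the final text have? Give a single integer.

Answer: 7

Derivation:
Hunk 1: at line 2 remove [lxbdq] add [erdrx] -> 6 lines: iauz hjgl kutg erdrx olec pyvvi
Hunk 2: at line 2 remove [kutg,erdrx,olec] add [mfh,ykavp,nui] -> 6 lines: iauz hjgl mfh ykavp nui pyvvi
Hunk 3: at line 1 remove [mfh] add [hbw] -> 6 lines: iauz hjgl hbw ykavp nui pyvvi
Hunk 4: at line 1 remove [hbw,ykavp] add [gmpxt,aqqs,faxig] -> 7 lines: iauz hjgl gmpxt aqqs faxig nui pyvvi
Final line count: 7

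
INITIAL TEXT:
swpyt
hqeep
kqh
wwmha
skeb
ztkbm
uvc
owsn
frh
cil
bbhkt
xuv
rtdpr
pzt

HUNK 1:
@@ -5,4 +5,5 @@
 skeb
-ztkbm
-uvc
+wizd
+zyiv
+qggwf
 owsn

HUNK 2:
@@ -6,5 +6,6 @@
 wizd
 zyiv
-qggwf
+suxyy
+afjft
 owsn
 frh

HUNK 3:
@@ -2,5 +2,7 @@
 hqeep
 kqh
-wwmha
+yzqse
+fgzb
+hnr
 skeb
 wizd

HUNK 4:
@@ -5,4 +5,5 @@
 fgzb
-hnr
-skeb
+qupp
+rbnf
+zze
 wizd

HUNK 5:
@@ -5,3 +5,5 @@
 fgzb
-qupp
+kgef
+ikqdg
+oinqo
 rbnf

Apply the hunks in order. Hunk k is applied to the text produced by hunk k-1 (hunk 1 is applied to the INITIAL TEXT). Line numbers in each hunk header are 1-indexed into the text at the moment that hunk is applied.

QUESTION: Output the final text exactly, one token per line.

Answer: swpyt
hqeep
kqh
yzqse
fgzb
kgef
ikqdg
oinqo
rbnf
zze
wizd
zyiv
suxyy
afjft
owsn
frh
cil
bbhkt
xuv
rtdpr
pzt

Derivation:
Hunk 1: at line 5 remove [ztkbm,uvc] add [wizd,zyiv,qggwf] -> 15 lines: swpyt hqeep kqh wwmha skeb wizd zyiv qggwf owsn frh cil bbhkt xuv rtdpr pzt
Hunk 2: at line 6 remove [qggwf] add [suxyy,afjft] -> 16 lines: swpyt hqeep kqh wwmha skeb wizd zyiv suxyy afjft owsn frh cil bbhkt xuv rtdpr pzt
Hunk 3: at line 2 remove [wwmha] add [yzqse,fgzb,hnr] -> 18 lines: swpyt hqeep kqh yzqse fgzb hnr skeb wizd zyiv suxyy afjft owsn frh cil bbhkt xuv rtdpr pzt
Hunk 4: at line 5 remove [hnr,skeb] add [qupp,rbnf,zze] -> 19 lines: swpyt hqeep kqh yzqse fgzb qupp rbnf zze wizd zyiv suxyy afjft owsn frh cil bbhkt xuv rtdpr pzt
Hunk 5: at line 5 remove [qupp] add [kgef,ikqdg,oinqo] -> 21 lines: swpyt hqeep kqh yzqse fgzb kgef ikqdg oinqo rbnf zze wizd zyiv suxyy afjft owsn frh cil bbhkt xuv rtdpr pzt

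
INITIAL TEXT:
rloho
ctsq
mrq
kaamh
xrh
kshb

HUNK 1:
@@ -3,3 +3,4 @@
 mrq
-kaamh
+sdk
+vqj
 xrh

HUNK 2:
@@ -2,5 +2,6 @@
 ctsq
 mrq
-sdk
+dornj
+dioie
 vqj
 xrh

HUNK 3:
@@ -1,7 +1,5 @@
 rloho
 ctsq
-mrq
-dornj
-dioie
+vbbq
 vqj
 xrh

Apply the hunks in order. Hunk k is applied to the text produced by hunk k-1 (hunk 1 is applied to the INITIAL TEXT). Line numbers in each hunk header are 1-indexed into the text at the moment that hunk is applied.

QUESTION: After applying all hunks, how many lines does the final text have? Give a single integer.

Hunk 1: at line 3 remove [kaamh] add [sdk,vqj] -> 7 lines: rloho ctsq mrq sdk vqj xrh kshb
Hunk 2: at line 2 remove [sdk] add [dornj,dioie] -> 8 lines: rloho ctsq mrq dornj dioie vqj xrh kshb
Hunk 3: at line 1 remove [mrq,dornj,dioie] add [vbbq] -> 6 lines: rloho ctsq vbbq vqj xrh kshb
Final line count: 6

Answer: 6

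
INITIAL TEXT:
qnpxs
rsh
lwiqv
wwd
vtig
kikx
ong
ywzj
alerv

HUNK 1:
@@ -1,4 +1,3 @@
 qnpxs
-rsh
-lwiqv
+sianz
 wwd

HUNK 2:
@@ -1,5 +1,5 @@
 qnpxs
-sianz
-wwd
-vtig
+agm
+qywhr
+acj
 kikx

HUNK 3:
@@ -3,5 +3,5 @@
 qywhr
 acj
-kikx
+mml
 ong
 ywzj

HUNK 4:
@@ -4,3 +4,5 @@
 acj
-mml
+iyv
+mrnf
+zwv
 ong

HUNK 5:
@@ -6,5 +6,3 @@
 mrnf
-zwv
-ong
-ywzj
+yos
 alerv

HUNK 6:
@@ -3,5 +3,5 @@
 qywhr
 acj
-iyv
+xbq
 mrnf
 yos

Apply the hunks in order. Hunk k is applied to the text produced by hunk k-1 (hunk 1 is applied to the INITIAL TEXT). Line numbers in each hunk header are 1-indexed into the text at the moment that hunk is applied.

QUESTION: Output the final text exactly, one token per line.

Hunk 1: at line 1 remove [rsh,lwiqv] add [sianz] -> 8 lines: qnpxs sianz wwd vtig kikx ong ywzj alerv
Hunk 2: at line 1 remove [sianz,wwd,vtig] add [agm,qywhr,acj] -> 8 lines: qnpxs agm qywhr acj kikx ong ywzj alerv
Hunk 3: at line 3 remove [kikx] add [mml] -> 8 lines: qnpxs agm qywhr acj mml ong ywzj alerv
Hunk 4: at line 4 remove [mml] add [iyv,mrnf,zwv] -> 10 lines: qnpxs agm qywhr acj iyv mrnf zwv ong ywzj alerv
Hunk 5: at line 6 remove [zwv,ong,ywzj] add [yos] -> 8 lines: qnpxs agm qywhr acj iyv mrnf yos alerv
Hunk 6: at line 3 remove [iyv] add [xbq] -> 8 lines: qnpxs agm qywhr acj xbq mrnf yos alerv

Answer: qnpxs
agm
qywhr
acj
xbq
mrnf
yos
alerv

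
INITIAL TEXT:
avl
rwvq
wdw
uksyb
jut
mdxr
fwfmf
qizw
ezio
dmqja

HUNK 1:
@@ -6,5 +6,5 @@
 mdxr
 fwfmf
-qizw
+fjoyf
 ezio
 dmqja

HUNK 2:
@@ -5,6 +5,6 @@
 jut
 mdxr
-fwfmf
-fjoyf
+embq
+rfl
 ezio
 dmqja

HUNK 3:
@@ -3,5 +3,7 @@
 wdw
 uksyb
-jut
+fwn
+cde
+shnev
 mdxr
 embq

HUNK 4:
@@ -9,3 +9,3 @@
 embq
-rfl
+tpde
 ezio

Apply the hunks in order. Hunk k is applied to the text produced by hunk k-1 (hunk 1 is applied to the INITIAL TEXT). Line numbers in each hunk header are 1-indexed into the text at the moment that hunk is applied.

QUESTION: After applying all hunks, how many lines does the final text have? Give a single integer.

Hunk 1: at line 6 remove [qizw] add [fjoyf] -> 10 lines: avl rwvq wdw uksyb jut mdxr fwfmf fjoyf ezio dmqja
Hunk 2: at line 5 remove [fwfmf,fjoyf] add [embq,rfl] -> 10 lines: avl rwvq wdw uksyb jut mdxr embq rfl ezio dmqja
Hunk 3: at line 3 remove [jut] add [fwn,cde,shnev] -> 12 lines: avl rwvq wdw uksyb fwn cde shnev mdxr embq rfl ezio dmqja
Hunk 4: at line 9 remove [rfl] add [tpde] -> 12 lines: avl rwvq wdw uksyb fwn cde shnev mdxr embq tpde ezio dmqja
Final line count: 12

Answer: 12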